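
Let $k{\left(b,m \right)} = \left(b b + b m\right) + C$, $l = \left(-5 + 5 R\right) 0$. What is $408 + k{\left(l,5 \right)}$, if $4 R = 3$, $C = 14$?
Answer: $422$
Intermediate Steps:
$R = \frac{3}{4}$ ($R = \frac{1}{4} \cdot 3 = \frac{3}{4} \approx 0.75$)
$l = 0$ ($l = \left(-5 + 5 \cdot \frac{3}{4}\right) 0 = \left(-5 + \frac{15}{4}\right) 0 = \left(- \frac{5}{4}\right) 0 = 0$)
$k{\left(b,m \right)} = 14 + b^{2} + b m$ ($k{\left(b,m \right)} = \left(b b + b m\right) + 14 = \left(b^{2} + b m\right) + 14 = 14 + b^{2} + b m$)
$408 + k{\left(l,5 \right)} = 408 + \left(14 + 0^{2} + 0 \cdot 5\right) = 408 + \left(14 + 0 + 0\right) = 408 + 14 = 422$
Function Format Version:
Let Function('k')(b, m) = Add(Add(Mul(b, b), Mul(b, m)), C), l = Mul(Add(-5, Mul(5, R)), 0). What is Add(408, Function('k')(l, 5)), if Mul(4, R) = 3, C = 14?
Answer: 422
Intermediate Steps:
R = Rational(3, 4) (R = Mul(Rational(1, 4), 3) = Rational(3, 4) ≈ 0.75000)
l = 0 (l = Mul(Add(-5, Mul(5, Rational(3, 4))), 0) = Mul(Add(-5, Rational(15, 4)), 0) = Mul(Rational(-5, 4), 0) = 0)
Function('k')(b, m) = Add(14, Pow(b, 2), Mul(b, m)) (Function('k')(b, m) = Add(Add(Mul(b, b), Mul(b, m)), 14) = Add(Add(Pow(b, 2), Mul(b, m)), 14) = Add(14, Pow(b, 2), Mul(b, m)))
Add(408, Function('k')(l, 5)) = Add(408, Add(14, Pow(0, 2), Mul(0, 5))) = Add(408, Add(14, 0, 0)) = Add(408, 14) = 422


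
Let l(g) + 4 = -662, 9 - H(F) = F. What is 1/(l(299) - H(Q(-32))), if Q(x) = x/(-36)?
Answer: -9/6067 ≈ -0.0014834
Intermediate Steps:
Q(x) = -x/36 (Q(x) = x*(-1/36) = -x/36)
H(F) = 9 - F
l(g) = -666 (l(g) = -4 - 662 = -666)
1/(l(299) - H(Q(-32))) = 1/(-666 - (9 - (-1)*(-32)/36)) = 1/(-666 - (9 - 1*8/9)) = 1/(-666 - (9 - 8/9)) = 1/(-666 - 1*73/9) = 1/(-666 - 73/9) = 1/(-6067/9) = -9/6067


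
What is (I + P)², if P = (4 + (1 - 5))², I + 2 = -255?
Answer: 66049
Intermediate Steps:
I = -257 (I = -2 - 255 = -257)
P = 0 (P = (4 - 4)² = 0² = 0)
(I + P)² = (-257 + 0)² = (-257)² = 66049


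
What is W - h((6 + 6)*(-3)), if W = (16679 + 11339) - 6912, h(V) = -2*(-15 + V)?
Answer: 21004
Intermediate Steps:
h(V) = 30 - 2*V
W = 21106 (W = 28018 - 6912 = 21106)
W - h((6 + 6)*(-3)) = 21106 - (30 - 2*(6 + 6)*(-3)) = 21106 - (30 - 24*(-3)) = 21106 - (30 - 2*(-36)) = 21106 - (30 + 72) = 21106 - 1*102 = 21106 - 102 = 21004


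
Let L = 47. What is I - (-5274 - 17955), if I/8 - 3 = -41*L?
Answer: 7837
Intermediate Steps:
I = -15392 (I = 24 + 8*(-41*47) = 24 + 8*(-1927) = 24 - 15416 = -15392)
I - (-5274 - 17955) = -15392 - (-5274 - 17955) = -15392 - 1*(-23229) = -15392 + 23229 = 7837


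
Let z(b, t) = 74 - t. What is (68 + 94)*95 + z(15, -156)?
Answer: 15620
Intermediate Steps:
(68 + 94)*95 + z(15, -156) = (68 + 94)*95 + (74 - 1*(-156)) = 162*95 + (74 + 156) = 15390 + 230 = 15620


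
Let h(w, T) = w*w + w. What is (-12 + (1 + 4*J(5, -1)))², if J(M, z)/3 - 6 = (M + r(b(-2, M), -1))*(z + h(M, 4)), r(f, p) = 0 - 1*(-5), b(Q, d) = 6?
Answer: 12538681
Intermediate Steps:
h(w, T) = w + w² (h(w, T) = w² + w = w + w²)
r(f, p) = 5 (r(f, p) = 0 + 5 = 5)
J(M, z) = 18 + 3*(5 + M)*(z + M*(1 + M)) (J(M, z) = 18 + 3*((M + 5)*(z + M*(1 + M))) = 18 + 3*((5 + M)*(z + M*(1 + M))) = 18 + 3*(5 + M)*(z + M*(1 + M)))
(-12 + (1 + 4*J(5, -1)))² = (-12 + (1 + 4*(18 + 3*5³ + 15*5 + 15*(-1) + 18*5² + 3*5*(-1))))² = (-12 + (1 + 4*(18 + 3*125 + 75 - 15 + 18*25 - 15)))² = (-12 + (1 + 4*(18 + 375 + 75 - 15 + 450 - 15)))² = (-12 + (1 + 4*888))² = (-12 + (1 + 3552))² = (-12 + 3553)² = 3541² = 12538681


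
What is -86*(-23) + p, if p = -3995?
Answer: -2017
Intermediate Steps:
-86*(-23) + p = -86*(-23) - 3995 = 1978 - 3995 = -2017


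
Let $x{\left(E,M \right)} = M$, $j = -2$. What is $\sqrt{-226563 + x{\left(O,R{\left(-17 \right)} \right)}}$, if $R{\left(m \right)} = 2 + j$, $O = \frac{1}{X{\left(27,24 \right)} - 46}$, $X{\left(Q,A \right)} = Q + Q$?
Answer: $i \sqrt{226563} \approx 475.99 i$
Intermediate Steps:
$X{\left(Q,A \right)} = 2 Q$
$O = \frac{1}{8}$ ($O = \frac{1}{2 \cdot 27 - 46} = \frac{1}{54 - 46} = \frac{1}{8} \approx 0.125$)
$R{\left(m \right)} = 0$ ($R{\left(m \right)} = 2 - 2 = 0$)
$\sqrt{-226563 + x{\left(O,R{\left(-17 \right)} \right)}} = \sqrt{-226563 + 0} = \sqrt{-226563} = i \sqrt{226563}$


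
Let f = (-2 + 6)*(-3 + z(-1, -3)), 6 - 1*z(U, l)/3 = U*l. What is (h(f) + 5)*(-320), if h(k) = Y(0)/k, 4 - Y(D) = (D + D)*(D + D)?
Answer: -4960/3 ≈ -1653.3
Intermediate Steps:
z(U, l) = 18 - 3*U*l
f = 24 (f = (-2 + 6)*(-3 + (18 - 3*(-1)*(-3))) = 4*(-3 + (18 - 9)) = 4*(-3 + 9) = 4*6 = 24)
Y(D) = 4 - 4*D**2 (Y(D) = 4 - (D + D)*(D + D) = 4 - 2*D*2*D = 4 - 4*D**2)
h(k) = 4/k (h(k) = (4 - 4*0**2)/k = (4 - 4*0)/k = (4 + 0)/k = 4/k)
(h(f) + 5)*(-320) = (4/24 + 5)*(-320) = (4*(1/24) + 5)*(-320) = (1/6 + 5)*(-320) = (31/6)*(-320) = -4960/3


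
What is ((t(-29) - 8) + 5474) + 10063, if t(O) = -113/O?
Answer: 450454/29 ≈ 15533.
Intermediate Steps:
((t(-29) - 8) + 5474) + 10063 = ((-113/(-29) - 8) + 5474) + 10063 = ((-113*(-1/29) - 8) + 5474) + 10063 = ((113/29 - 8) + 5474) + 10063 = (-119/29 + 5474) + 10063 = 158627/29 + 10063 = 450454/29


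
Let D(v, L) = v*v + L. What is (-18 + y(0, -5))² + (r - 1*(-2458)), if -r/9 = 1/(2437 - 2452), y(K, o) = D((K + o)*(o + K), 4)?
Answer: 1878898/5 ≈ 3.7578e+5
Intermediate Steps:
D(v, L) = L + v² (D(v, L) = v² + L = L + v²)
y(K, o) = 4 + (K + o)⁴ (y(K, o) = 4 + ((K + o)*(o + K))² = 4 + ((K + o)*(K + o))² = 4 + ((K + o)²)² = 4 + (K + o)⁴)
r = ⅗ (r = -9/(2437 - 2452) = -9/(-15) = -9*(-1/15) = ⅗ ≈ 0.60000)
(-18 + y(0, -5))² + (r - 1*(-2458)) = (-18 + (4 + (0² + (-5)² + 2*0*(-5))²))² + (⅗ - 1*(-2458)) = (-18 + (4 + (0 + 25 + 0)²))² + (⅗ + 2458) = (-18 + (4 + 25²))² + 12293/5 = (-18 + (4 + 625))² + 12293/5 = (-18 + 629)² + 12293/5 = 611² + 12293/5 = 373321 + 12293/5 = 1878898/5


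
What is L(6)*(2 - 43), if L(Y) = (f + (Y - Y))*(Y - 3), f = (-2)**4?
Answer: -1968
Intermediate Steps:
f = 16
L(Y) = -48 + 16*Y (L(Y) = (16 + (Y - Y))*(Y - 3) = (16 + 0)*(-3 + Y) = 16*(-3 + Y) = -48 + 16*Y)
L(6)*(2 - 43) = (-48 + 16*6)*(2 - 43) = (-48 + 96)*(-41) = 48*(-41) = -1968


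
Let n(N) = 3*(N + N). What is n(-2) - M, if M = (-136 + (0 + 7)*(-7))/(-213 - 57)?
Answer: -685/54 ≈ -12.685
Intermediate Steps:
M = 37/54 (M = (-136 + 7*(-7))/(-270) = (-136 - 49)*(-1/270) = -185*(-1/270) = 37/54 ≈ 0.68519)
n(N) = 6*N (n(N) = 3*(2*N) = 6*N)
n(-2) - M = 6*(-2) - 1*37/54 = -12 - 37/54 = -685/54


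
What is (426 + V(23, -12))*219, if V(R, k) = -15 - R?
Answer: 84972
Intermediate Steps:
(426 + V(23, -12))*219 = (426 + (-15 - 1*23))*219 = (426 + (-15 - 23))*219 = (426 - 38)*219 = 388*219 = 84972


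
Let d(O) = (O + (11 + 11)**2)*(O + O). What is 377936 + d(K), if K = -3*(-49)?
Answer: 563450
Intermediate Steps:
K = 147
d(O) = 2*O*(484 + O) (d(O) = (O + 22**2)*(2*O) = (O + 484)*(2*O) = (484 + O)*(2*O) = 2*O*(484 + O))
377936 + d(K) = 377936 + 2*147*(484 + 147) = 377936 + 2*147*631 = 377936 + 185514 = 563450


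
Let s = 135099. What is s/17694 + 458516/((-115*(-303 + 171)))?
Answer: 282327359/7460970 ≈ 37.841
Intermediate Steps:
s/17694 + 458516/((-115*(-303 + 171))) = 135099/17694 + 458516/((-115*(-303 + 171))) = 135099*(1/17694) + 458516/((-115*(-132))) = 15011/1966 + 458516/15180 = 15011/1966 + 458516*(1/15180) = 15011/1966 + 114629/3795 = 282327359/7460970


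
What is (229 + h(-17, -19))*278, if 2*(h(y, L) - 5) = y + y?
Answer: 60326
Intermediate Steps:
h(y, L) = 5 + y (h(y, L) = 5 + (y + y)/2 = 5 + (2*y)/2 = 5 + y)
(229 + h(-17, -19))*278 = (229 + (5 - 17))*278 = (229 - 12)*278 = 217*278 = 60326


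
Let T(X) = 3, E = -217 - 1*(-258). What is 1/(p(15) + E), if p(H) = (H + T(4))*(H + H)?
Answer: 1/581 ≈ 0.0017212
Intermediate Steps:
E = 41 (E = -217 + 258 = 41)
p(H) = 2*H*(3 + H) (p(H) = (H + 3)*(H + H) = (3 + H)*(2*H) = 2*H*(3 + H))
1/(p(15) + E) = 1/(2*15*(3 + 15) + 41) = 1/(2*15*18 + 41) = 1/(540 + 41) = 1/581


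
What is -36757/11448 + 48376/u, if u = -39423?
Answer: -667626553/150438168 ≈ -4.4379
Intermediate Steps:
-36757/11448 + 48376/u = -36757/11448 + 48376/(-39423) = -36757*1/11448 + 48376*(-1/39423) = -36757/11448 - 48376/39423 = -667626553/150438168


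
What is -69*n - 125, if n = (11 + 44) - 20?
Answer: -2540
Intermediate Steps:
n = 35 (n = 55 - 20 = 35)
-69*n - 125 = -69*35 - 125 = -2415 - 125 = -2540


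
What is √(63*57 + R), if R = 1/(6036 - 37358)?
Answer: √3523014021922/31322 ≈ 59.925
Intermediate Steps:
R = -1/31322 (R = 1/(-31322) = -1/31322 ≈ -3.1926e-5)
√(63*57 + R) = √(63*57 - 1/31322) = √(3591 - 1/31322) = √(112477301/31322) = √3523014021922/31322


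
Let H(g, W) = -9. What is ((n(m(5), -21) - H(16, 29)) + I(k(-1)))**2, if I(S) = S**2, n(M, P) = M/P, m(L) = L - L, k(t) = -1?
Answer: 100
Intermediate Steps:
m(L) = 0
((n(m(5), -21) - H(16, 29)) + I(k(-1)))**2 = ((0/(-21) - 1*(-9)) + (-1)**2)**2 = ((0*(-1/21) + 9) + 1)**2 = ((0 + 9) + 1)**2 = (9 + 1)**2 = 10**2 = 100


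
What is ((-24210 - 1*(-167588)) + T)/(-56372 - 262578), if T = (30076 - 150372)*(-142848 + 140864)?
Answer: -119405321/159475 ≈ -748.74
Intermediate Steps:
T = 238667264 (T = -120296*(-1984) = 238667264)
((-24210 - 1*(-167588)) + T)/(-56372 - 262578) = ((-24210 - 1*(-167588)) + 238667264)/(-56372 - 262578) = ((-24210 + 167588) + 238667264)/(-318950) = (143378 + 238667264)*(-1/318950) = 238810642*(-1/318950) = -119405321/159475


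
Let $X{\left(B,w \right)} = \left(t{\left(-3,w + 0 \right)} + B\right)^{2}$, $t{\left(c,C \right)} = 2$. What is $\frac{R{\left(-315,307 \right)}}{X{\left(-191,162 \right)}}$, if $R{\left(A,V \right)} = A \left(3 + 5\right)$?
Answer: $- \frac{40}{567} \approx -0.070547$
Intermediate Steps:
$R{\left(A,V \right)} = 8 A$ ($R{\left(A,V \right)} = A 8 = 8 A$)
$X{\left(B,w \right)} = \left(2 + B\right)^{2}$
$\frac{R{\left(-315,307 \right)}}{X{\left(-191,162 \right)}} = \frac{8 \left(-315\right)}{\left(2 - 191\right)^{2}} = - \frac{2520}{\left(-189\right)^{2}} = - \frac{2520}{35721} = \left(-2520\right) \frac{1}{35721} = - \frac{40}{567}$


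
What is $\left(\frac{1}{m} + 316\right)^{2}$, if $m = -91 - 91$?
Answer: $\frac{3307515121}{33124} \approx 99853.0$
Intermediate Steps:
$m = -182$ ($m = -91 - 91 = -182$)
$\left(\frac{1}{m} + 316\right)^{2} = \left(\frac{1}{-182} + 316\right)^{2} = \left(- \frac{1}{182} + 316\right)^{2} = \left(\frac{57511}{182}\right)^{2} = \frac{3307515121}{33124}$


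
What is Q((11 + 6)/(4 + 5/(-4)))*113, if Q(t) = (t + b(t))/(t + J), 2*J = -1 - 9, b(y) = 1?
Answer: 8927/13 ≈ 686.69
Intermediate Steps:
J = -5 (J = (-1 - 9)/2 = (1/2)*(-10) = -5)
Q(t) = (1 + t)/(-5 + t) (Q(t) = (t + 1)/(t - 5) = (1 + t)/(-5 + t))
Q((11 + 6)/(4 + 5/(-4)))*113 = ((1 + (11 + 6)/(4 + 5/(-4)))/(-5 + (11 + 6)/(4 + 5/(-4))))*113 = ((1 + 17/(4 + 5*(-1/4)))/(-5 + 17/(4 + 5*(-1/4))))*113 = ((1 + 17/(4 - 5/4))/(-5 + 17/(4 - 5/4)))*113 = ((1 + 17/(11/4))/(-5 + 17/(11/4)))*113 = ((1 + 17*(4/11))/(-5 + 17*(4/11)))*113 = ((1 + 68/11)/(-5 + 68/11))*113 = ((79/11)/(13/11))*113 = ((11/13)*(79/11))*113 = (79/13)*113 = 8927/13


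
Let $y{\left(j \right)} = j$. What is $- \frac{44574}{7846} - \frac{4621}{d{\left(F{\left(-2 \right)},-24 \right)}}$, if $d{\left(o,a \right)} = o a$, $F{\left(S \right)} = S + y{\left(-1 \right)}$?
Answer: $- \frac{19732847}{282456} \approx -69.862$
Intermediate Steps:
$F{\left(S \right)} = -1 + S$ ($F{\left(S \right)} = S - 1 = -1 + S$)
$d{\left(o,a \right)} = a o$
$- \frac{44574}{7846} - \frac{4621}{d{\left(F{\left(-2 \right)},-24 \right)}} = - \frac{44574}{7846} - \frac{4621}{\left(-24\right) \left(-1 - 2\right)} = \left(-44574\right) \frac{1}{7846} - \frac{4621}{\left(-24\right) \left(-3\right)} = - \frac{22287}{3923} - \frac{4621}{72} = - \frac{19732847}{282456}$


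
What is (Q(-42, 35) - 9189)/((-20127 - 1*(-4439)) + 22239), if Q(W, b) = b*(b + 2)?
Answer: -7894/6551 ≈ -1.2050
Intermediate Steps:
Q(W, b) = b*(2 + b)
(Q(-42, 35) - 9189)/((-20127 - 1*(-4439)) + 22239) = (35*(2 + 35) - 9189)/((-20127 - 1*(-4439)) + 22239) = (35*37 - 9189)/((-20127 + 4439) + 22239) = (1295 - 9189)/(-15688 + 22239) = -7894/6551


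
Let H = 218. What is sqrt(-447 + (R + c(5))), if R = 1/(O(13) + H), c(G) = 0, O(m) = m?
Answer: 2*I*sqrt(5963034)/231 ≈ 21.142*I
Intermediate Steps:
R = 1/231 (R = 1/(13 + 218) = 1/231 ≈ 0.0043290)
sqrt(-447 + (R + c(5))) = sqrt(-447 + (1/231 + 0)) = sqrt(-447 + 1/231) = sqrt(-103256/231) = 2*I*sqrt(5963034)/231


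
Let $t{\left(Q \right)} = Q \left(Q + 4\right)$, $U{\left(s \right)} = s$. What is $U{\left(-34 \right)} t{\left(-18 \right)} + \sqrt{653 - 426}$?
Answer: $-8568 + \sqrt{227} \approx -8552.9$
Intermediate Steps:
$t{\left(Q \right)} = Q \left(4 + Q\right)$
$U{\left(-34 \right)} t{\left(-18 \right)} + \sqrt{653 - 426} = - 34 \left(- 18 \left(4 - 18\right)\right) + \sqrt{653 - 426} = - 34 \left(\left(-18\right) \left(-14\right)\right) + \sqrt{227} = \left(-34\right) 252 + \sqrt{227} = -8568 + \sqrt{227}$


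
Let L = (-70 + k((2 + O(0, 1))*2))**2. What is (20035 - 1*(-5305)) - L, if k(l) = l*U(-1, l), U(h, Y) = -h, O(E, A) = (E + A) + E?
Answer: 21244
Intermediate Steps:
O(E, A) = A + 2*E (O(E, A) = (A + E) + E = A + 2*E)
k(l) = l (k(l) = l*(-1*(-1)) = l*1 = l)
L = 4096 (L = (-70 + (2 + (1 + 2*0))*2)**2 = (-70 + (2 + (1 + 0))*2)**2 = (-70 + (2 + 1)*2)**2 = (-70 + 3*2)**2 = (-70 + 6)**2 = (-64)**2 = 4096)
(20035 - 1*(-5305)) - L = (20035 - 1*(-5305)) - 1*4096 = (20035 + 5305) - 4096 = 25340 - 4096 = 21244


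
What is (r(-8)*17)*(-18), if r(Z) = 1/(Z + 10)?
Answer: -153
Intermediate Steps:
r(Z) = 1/(10 + Z)
(r(-8)*17)*(-18) = (17/(10 - 8))*(-18) = (17/2)*(-18) = -153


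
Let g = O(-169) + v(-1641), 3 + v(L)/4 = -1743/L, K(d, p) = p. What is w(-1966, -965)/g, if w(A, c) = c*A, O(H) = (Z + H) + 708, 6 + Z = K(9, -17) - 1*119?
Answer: 1037762930/212919 ≈ 4874.0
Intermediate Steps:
v(L) = -12 - 6972/L (v(L) = -12 + 4*(-1743/L) = -12 - 6972/L)
Z = -142 (Z = -6 + (-17 - 1*119) = -6 + (-17 - 119) = -6 - 136 = -142)
O(H) = 566 + H (O(H) = (-142 + H) + 708 = 566 + H)
w(A, c) = A*c
g = 212919/547 (g = (566 - 169) + (-12 - 6972/(-1641)) = 397 + (-12 - 6972*(-1/1641)) = 397 + (-12 + 2324/547) = 397 - 4240/547 = 212919/547 ≈ 389.25)
w(-1966, -965)/g = (-1966*(-965))/(212919/547) = 1897190*(547/212919) = 1037762930/212919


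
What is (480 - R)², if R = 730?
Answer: 62500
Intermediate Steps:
(480 - R)² = (480 - 1*730)² = (480 - 730)² = (-250)² = 62500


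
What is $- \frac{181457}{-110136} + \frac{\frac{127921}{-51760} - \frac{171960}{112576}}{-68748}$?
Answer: $\frac{47325803129873581}{28723557864780480} \approx 1.6476$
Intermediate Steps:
$- \frac{181457}{-110136} + \frac{\frac{127921}{-51760} - \frac{171960}{112576}}{-68748} = \left(-181457\right) \left(- \frac{1}{110136}\right) + \left(127921 \left(- \frac{1}{51760}\right) - \frac{21495}{14072}\right) \left(- \frac{1}{68748}\right) = \frac{181457}{110136} + \left(- \frac{127921}{51760} - \frac{21495}{14072}\right) \left(- \frac{1}{68748}\right) = \frac{181457}{110136} - - \frac{364085689}{6259219408320} = \frac{181457}{110136} + \frac{364085689}{6259219408320} = \frac{47325803129873581}{28723557864780480}$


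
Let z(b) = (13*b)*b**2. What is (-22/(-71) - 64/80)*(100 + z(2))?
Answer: -35496/355 ≈ -99.989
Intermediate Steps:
z(b) = 13*b**3
(-22/(-71) - 64/80)*(100 + z(2)) = (-22/(-71) - 64/80)*(100 + 13*2**3) = (-22*(-1/71) - 64*1/80)*(100 + 13*8) = (22/71 - 4/5)*(100 + 104) = -174/355*204 = -35496/355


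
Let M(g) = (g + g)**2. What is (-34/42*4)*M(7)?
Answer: -1904/3 ≈ -634.67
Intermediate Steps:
M(g) = 4*g**2 (M(g) = (2*g)**2 = 4*g**2)
(-34/42*4)*M(7) = (-34/42*4)*(4*7**2) = (-34*1/42*4)*(4*49) = -17/21*4*196 = -68/21*196 = -1904/3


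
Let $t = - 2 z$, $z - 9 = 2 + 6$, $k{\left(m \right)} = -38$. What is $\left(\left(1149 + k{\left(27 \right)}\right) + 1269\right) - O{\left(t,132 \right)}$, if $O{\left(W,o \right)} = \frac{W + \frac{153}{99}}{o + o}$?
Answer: $\frac{2303959}{968} \approx 2380.1$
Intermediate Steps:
$z = 17$ ($z = 9 + \left(2 + 6\right) = 9 + 8 = 17$)
$t = -34$ ($t = \left(-2\right) 17 = -34$)
$O{\left(W,o \right)} = \frac{\frac{17}{11} + W}{2 o}$ ($O{\left(W,o \right)} = \frac{W + 153 \cdot \frac{1}{99}}{2 o} = \left(W + \frac{17}{11}\right) \frac{1}{2 o} = \left(\frac{17}{11} + W\right) \frac{1}{2 o} = \frac{\frac{17}{11} + W}{2 o}$)
$\left(\left(1149 + k{\left(27 \right)}\right) + 1269\right) - O{\left(t,132 \right)} = \left(\left(1149 - 38\right) + 1269\right) - \frac{17 + 11 \left(-34\right)}{22 \cdot 132} = \left(1111 + 1269\right) - \frac{1}{22} \cdot \frac{1}{132} \left(17 - 374\right) = 2380 - \frac{1}{22} \cdot \frac{1}{132} \left(-357\right) = 2380 - - \frac{119}{968} = 2380 + \frac{119}{968} = \frac{2303959}{968}$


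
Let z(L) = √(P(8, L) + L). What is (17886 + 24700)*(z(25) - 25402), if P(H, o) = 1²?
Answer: -1081769572 + 42586*√26 ≈ -1.0816e+9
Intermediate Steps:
P(H, o) = 1
z(L) = √(1 + L)
(17886 + 24700)*(z(25) - 25402) = (17886 + 24700)*(√(1 + 25) - 25402) = 42586*(√26 - 25402) = 42586*(-25402 + √26) = -1081769572 + 42586*√26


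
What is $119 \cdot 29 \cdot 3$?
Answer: $10353$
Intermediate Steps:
$119 \cdot 29 \cdot 3 = 119 \cdot 87 = 10353$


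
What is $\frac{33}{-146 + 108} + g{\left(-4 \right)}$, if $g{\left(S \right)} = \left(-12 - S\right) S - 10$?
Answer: $\frac{803}{38} \approx 21.132$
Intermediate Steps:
$g{\left(S \right)} = -10 + S \left(-12 - S\right)$ ($g{\left(S \right)} = S \left(-12 - S\right) - 10 = -10 + S \left(-12 - S\right)$)
$\frac{33}{-146 + 108} + g{\left(-4 \right)} = \frac{33}{-146 + 108} - -22 = \frac{33}{-38} - -22 = 33 \left(- \frac{1}{38}\right) - -22 = - \frac{33}{38} + 22 = \frac{803}{38}$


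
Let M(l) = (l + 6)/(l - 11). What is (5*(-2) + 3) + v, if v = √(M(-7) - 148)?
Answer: -7 + I*√5326/6 ≈ -7.0 + 12.163*I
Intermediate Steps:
M(l) = (6 + l)/(-11 + l)
v = I*√5326/6 (v = √((6 - 7)/(-11 - 7) - 148) = √(-1/(-18) - 148) = √(-1/18*(-1) - 148) = √(1/18 - 148) = √(-2663/18) = I*√5326/6 ≈ 12.163*I)
(5*(-2) + 3) + v = (5*(-2) + 3) + I*√5326/6 = (-10 + 3) + I*√5326/6 = -7 + I*√5326/6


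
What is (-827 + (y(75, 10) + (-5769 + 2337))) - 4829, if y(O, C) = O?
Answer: -9013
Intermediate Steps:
(-827 + (y(75, 10) + (-5769 + 2337))) - 4829 = (-827 + (75 + (-5769 + 2337))) - 4829 = (-827 + (75 - 3432)) - 4829 = (-827 - 3357) - 4829 = -4184 - 4829 = -9013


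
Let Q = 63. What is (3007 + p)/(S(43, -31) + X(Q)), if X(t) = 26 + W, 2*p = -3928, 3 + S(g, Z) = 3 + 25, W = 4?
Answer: 1043/55 ≈ 18.964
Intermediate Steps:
S(g, Z) = 25 (S(g, Z) = -3 + (3 + 25) = -3 + 28 = 25)
p = -1964 (p = (½)*(-3928) = -1964)
X(t) = 30 (X(t) = 26 + 4 = 30)
(3007 + p)/(S(43, -31) + X(Q)) = (3007 - 1964)/(25 + 30) = 1043/55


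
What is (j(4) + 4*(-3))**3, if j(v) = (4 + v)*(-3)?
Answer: -46656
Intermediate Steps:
j(v) = -12 - 3*v
(j(4) + 4*(-3))**3 = ((-12 - 3*4) + 4*(-3))**3 = ((-12 - 12) - 12)**3 = (-24 - 12)**3 = (-36)**3 = -46656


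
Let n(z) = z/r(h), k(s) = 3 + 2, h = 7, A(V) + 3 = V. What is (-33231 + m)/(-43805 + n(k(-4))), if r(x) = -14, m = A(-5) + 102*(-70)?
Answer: 565306/613275 ≈ 0.92178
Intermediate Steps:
A(V) = -3 + V
m = -7148 (m = (-3 - 5) + 102*(-70) = -8 - 7140 = -7148)
k(s) = 5
n(z) = -z/14 (n(z) = z/(-14) = z*(-1/14) = -z/14)
(-33231 + m)/(-43805 + n(k(-4))) = (-33231 - 7148)/(-43805 - 1/14*5) = -40379/(-43805 - 5/14) = -40379/(-613275/14) = -40379*(-14/613275) = 565306/613275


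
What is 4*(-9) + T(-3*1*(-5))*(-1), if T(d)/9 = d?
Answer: -171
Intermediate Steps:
T(d) = 9*d
4*(-9) + T(-3*1*(-5))*(-1) = 4*(-9) + (9*(-3*1*(-5)))*(-1) = -36 + (9*(-3*(-5)))*(-1) = -36 + (9*15)*(-1) = -36 + 135*(-1) = -36 - 135 = -171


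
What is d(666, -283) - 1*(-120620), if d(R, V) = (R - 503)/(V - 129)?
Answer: 49695277/412 ≈ 1.2062e+5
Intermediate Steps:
d(R, V) = (-503 + R)/(-129 + V)
d(666, -283) - 1*(-120620) = (-503 + 666)/(-129 - 283) - 1*(-120620) = 163/(-412) + 120620 = -1/412*163 + 120620 = -163/412 + 120620 = 49695277/412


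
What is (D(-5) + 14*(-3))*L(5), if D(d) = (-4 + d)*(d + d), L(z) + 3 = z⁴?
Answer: 29856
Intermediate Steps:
L(z) = -3 + z⁴
D(d) = 2*d*(-4 + d) (D(d) = (-4 + d)*(2*d) = 2*d*(-4 + d))
(D(-5) + 14*(-3))*L(5) = (2*(-5)*(-4 - 5) + 14*(-3))*(-3 + 5⁴) = (2*(-5)*(-9) - 42)*(-3 + 625) = (90 - 42)*622 = 48*622 = 29856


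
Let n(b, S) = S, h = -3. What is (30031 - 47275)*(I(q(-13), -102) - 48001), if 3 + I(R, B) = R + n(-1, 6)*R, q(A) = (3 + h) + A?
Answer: 829350180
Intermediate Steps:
q(A) = A (q(A) = (3 - 3) + A = 0 + A = A)
I(R, B) = -3 + 7*R (I(R, B) = -3 + (R + 6*R) = -3 + 7*R)
(30031 - 47275)*(I(q(-13), -102) - 48001) = (30031 - 47275)*((-3 + 7*(-13)) - 48001) = -17244*((-3 - 91) - 48001) = -17244*(-94 - 48001) = -17244*(-48095) = 829350180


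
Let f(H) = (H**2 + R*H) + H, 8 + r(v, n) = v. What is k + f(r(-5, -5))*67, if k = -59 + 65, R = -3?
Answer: 13071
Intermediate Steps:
r(v, n) = -8 + v
k = 6
f(H) = H**2 - 2*H (f(H) = (H**2 - 3*H) + H = H**2 - 2*H)
k + f(r(-5, -5))*67 = 6 + ((-8 - 5)*(-2 + (-8 - 5)))*67 = 6 - 13*(-2 - 13)*67 = 6 - 13*(-15)*67 = 6 + 195*67 = 6 + 13065 = 13071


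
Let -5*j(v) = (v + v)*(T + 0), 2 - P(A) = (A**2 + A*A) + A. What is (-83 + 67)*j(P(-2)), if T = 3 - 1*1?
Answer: -256/5 ≈ -51.200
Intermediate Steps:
T = 2 (T = 3 - 1 = 2)
P(A) = 2 - A - 2*A**2 (P(A) = 2 - ((A**2 + A*A) + A) = 2 - ((A**2 + A**2) + A) = 2 - (2*A**2 + A) = 2 - (A + 2*A**2) = 2 + (-A - 2*A**2) = 2 - A - 2*A**2)
j(v) = -4*v/5 (j(v) = -(v + v)*(2 + 0)/5 = -2*v*2/5 = -4*v/5)
(-83 + 67)*j(P(-2)) = (-83 + 67)*(-4*(2 - 1*(-2) - 2*(-2)**2)/5) = -(-64)*(2 + 2 - 2*4)/5 = -(-64)*(2 + 2 - 8)/5 = -(-64)*(-4)/5 = -16*16/5 = -256/5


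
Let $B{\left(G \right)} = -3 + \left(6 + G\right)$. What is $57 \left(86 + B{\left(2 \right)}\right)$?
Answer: $5187$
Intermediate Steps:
$B{\left(G \right)} = 3 + G$
$57 \left(86 + B{\left(2 \right)}\right) = 57 \left(86 + \left(3 + 2\right)\right) = 57 \left(86 + 5\right) = 57 \cdot 91 = 5187$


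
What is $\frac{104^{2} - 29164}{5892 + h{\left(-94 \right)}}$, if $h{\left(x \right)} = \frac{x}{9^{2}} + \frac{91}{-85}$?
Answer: $- \frac{126325980}{40551059} \approx -3.1152$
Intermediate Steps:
$h{\left(x \right)} = - \frac{91}{85} + \frac{x}{81}$ ($h{\left(x \right)} = \frac{x}{81} + 91 \left(- \frac{1}{85}\right) = x \frac{1}{81} - \frac{91}{85} = \frac{x}{81} - \frac{91}{85} = - \frac{91}{85} + \frac{x}{81}$)
$\frac{104^{2} - 29164}{5892 + h{\left(-94 \right)}} = \frac{104^{2} - 29164}{5892 + \left(- \frac{91}{85} + \frac{1}{81} \left(-94\right)\right)} = \frac{10816 - 29164}{5892 - \frac{15361}{6885}} = - \frac{18348}{5892 - \frac{15361}{6885}} = - \frac{18348}{\frac{40551059}{6885}} = \left(-18348\right) \frac{6885}{40551059} = - \frac{126325980}{40551059}$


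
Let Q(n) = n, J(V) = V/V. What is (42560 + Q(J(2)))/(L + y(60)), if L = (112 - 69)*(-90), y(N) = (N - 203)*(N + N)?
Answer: -14187/7010 ≈ -2.0238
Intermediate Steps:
y(N) = 2*N*(-203 + N) (y(N) = (-203 + N)*(2*N) = 2*N*(-203 + N))
J(V) = 1
L = -3870 (L = 43*(-90) = -3870)
(42560 + Q(J(2)))/(L + y(60)) = (42560 + 1)/(-3870 + 2*60*(-203 + 60)) = 42561/(-3870 + 2*60*(-143)) = 42561/(-3870 - 17160) = 42561/(-21030) = 42561*(-1/21030) = -14187/7010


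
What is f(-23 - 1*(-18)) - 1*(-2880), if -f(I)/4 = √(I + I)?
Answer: 2880 - 4*I*√10 ≈ 2880.0 - 12.649*I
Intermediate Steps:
f(I) = -4*√2*√I (f(I) = -4*√(I + I) = -4*√2*√I)
f(-23 - 1*(-18)) - 1*(-2880) = -4*√2*√(-23 - 1*(-18)) - 1*(-2880) = -4*√2*√(-23 + 18) + 2880 = -4*√2*√(-5) + 2880 = -4*√2*I*√5 + 2880 = -4*I*√10 + 2880 = 2880 - 4*I*√10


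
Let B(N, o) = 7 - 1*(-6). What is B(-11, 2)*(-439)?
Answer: -5707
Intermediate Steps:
B(N, o) = 13 (B(N, o) = 7 + 6 = 13)
B(-11, 2)*(-439) = 13*(-439) = -5707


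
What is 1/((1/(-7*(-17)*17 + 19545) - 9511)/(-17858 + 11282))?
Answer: 47277056/68377749 ≈ 0.69141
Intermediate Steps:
1/((1/(-7*(-17)*17 + 19545) - 9511)/(-17858 + 11282)) = 1/((1/(119*17 + 19545) - 9511)/(-6576)) = 1/((1/(2023 + 19545) - 9511)*(-1/6576)) = 1/((1/21568 - 9511)*(-1/6576)) = 1/(-205133247/21568*(-1/6576)) = 1/(68377749/47277056) = 47277056/68377749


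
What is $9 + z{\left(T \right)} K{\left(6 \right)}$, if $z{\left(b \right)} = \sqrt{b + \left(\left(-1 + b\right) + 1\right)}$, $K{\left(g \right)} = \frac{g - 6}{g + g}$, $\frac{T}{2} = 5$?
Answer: $9$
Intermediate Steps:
$T = 10$ ($T = 2 \cdot 5 = 10$)
$K{\left(g \right)} = \frac{-6 + g}{2 g}$
$z{\left(b \right)} = \sqrt{2} \sqrt{b}$ ($z{\left(b \right)} = \sqrt{b + b} = \sqrt{2 b} = \sqrt{2} \sqrt{b}$)
$9 + z{\left(T \right)} K{\left(6 \right)} = 9 + \sqrt{2} \sqrt{10} \frac{-6 + 6}{2 \cdot 6} = 9 + 2 \sqrt{5} \cdot \frac{1}{2} \cdot \frac{1}{6} \cdot 0 = 9 + 2 \sqrt{5} \cdot 0 = 9 + 0 = 9$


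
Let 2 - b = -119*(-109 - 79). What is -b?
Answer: 22370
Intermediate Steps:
b = -22370 (b = 2 - (-119)*(-109 - 79) = 2 - (-119)*(-188) = 2 - 1*22372 = 2 - 22372 = -22370)
-b = -1*(-22370) = 22370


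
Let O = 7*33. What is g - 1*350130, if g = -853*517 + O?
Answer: -790900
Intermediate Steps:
O = 231
g = -440770 (g = -853*517 + 231 = -441001 + 231 = -440770)
g - 1*350130 = -440770 - 1*350130 = -440770 - 350130 = -790900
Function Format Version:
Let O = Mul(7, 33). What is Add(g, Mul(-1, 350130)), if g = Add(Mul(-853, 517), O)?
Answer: -790900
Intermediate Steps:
O = 231
g = -440770 (g = Add(Mul(-853, 517), 231) = Add(-441001, 231) = -440770)
Add(g, Mul(-1, 350130)) = Add(-440770, Mul(-1, 350130)) = Add(-440770, -350130) = -790900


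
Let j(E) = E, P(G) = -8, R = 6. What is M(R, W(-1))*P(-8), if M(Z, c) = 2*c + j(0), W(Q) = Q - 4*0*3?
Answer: 16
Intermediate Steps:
W(Q) = Q (W(Q) = Q + 0*3 = Q + 0 = Q)
M(Z, c) = 2*c (M(Z, c) = 2*c + 0 = 2*c)
M(R, W(-1))*P(-8) = (2*(-1))*(-8) = -2*(-8) = 16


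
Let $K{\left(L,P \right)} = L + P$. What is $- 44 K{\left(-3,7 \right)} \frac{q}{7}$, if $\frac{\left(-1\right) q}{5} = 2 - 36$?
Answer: $- \frac{29920}{7} \approx -4274.3$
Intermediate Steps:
$q = 170$ ($q = - 5 \left(2 - 36\right) = \left(-5\right) \left(-34\right) = 170$)
$- 44 K{\left(-3,7 \right)} \frac{q}{7} = - 44 \left(-3 + 7\right) \frac{170}{7} = \left(-44\right) 4 \cdot 170 \cdot \frac{1}{7} = \left(-176\right) \frac{170}{7} = - \frac{29920}{7}$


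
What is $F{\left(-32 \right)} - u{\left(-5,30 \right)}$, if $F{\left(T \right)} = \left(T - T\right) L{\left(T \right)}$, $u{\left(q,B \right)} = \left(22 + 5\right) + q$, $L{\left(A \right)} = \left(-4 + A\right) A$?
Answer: $-22$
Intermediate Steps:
$L{\left(A \right)} = A \left(-4 + A\right)$
$u{\left(q,B \right)} = 27 + q$
$F{\left(T \right)} = 0$ ($F{\left(T \right)} = \left(T - T\right) T \left(-4 + T\right) = 0 T \left(-4 + T\right) = 0$)
$F{\left(-32 \right)} - u{\left(-5,30 \right)} = 0 - \left(27 - 5\right) = 0 - 22 = -22$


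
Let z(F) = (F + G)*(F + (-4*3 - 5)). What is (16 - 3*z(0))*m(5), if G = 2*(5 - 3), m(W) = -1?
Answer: -220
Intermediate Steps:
G = 4 (G = 2*2 = 4)
z(F) = (-17 + F)*(4 + F) (z(F) = (F + 4)*(F + (-4*3 - 5)) = (4 + F)*(F + (-12 - 5)) = (4 + F)*(F - 17) = (4 + F)*(-17 + F) = (-17 + F)*(4 + F))
(16 - 3*z(0))*m(5) = (16 - 3*(-68 + 0² - 13*0))*(-1) = (16 - 3*(-68 + 0 + 0))*(-1) = (16 - 3*(-68))*(-1) = (16 + 204)*(-1) = 220*(-1) = -220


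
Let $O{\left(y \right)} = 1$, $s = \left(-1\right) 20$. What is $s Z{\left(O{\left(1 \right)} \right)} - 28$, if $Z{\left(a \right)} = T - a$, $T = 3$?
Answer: $-68$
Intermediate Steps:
$s = -20$
$Z{\left(a \right)} = 3 - a$
$s Z{\left(O{\left(1 \right)} \right)} - 28 = - 20 \left(3 - 1\right) - 28 = \left(-20\right) 2 - 28 = -40 - 28 = -68$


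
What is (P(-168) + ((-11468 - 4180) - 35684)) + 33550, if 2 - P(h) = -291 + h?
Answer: -17321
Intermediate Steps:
P(h) = 293 - h (P(h) = 2 - (-291 + h) = 2 + (291 - h) = 293 - h)
(P(-168) + ((-11468 - 4180) - 35684)) + 33550 = ((293 - 1*(-168)) + ((-11468 - 4180) - 35684)) + 33550 = ((293 + 168) + (-15648 - 35684)) + 33550 = (461 - 51332) + 33550 = -50871 + 33550 = -17321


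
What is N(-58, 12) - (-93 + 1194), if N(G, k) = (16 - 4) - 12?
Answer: -1101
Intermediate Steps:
N(G, k) = 0 (N(G, k) = 12 - 12 = 0)
N(-58, 12) - (-93 + 1194) = 0 - (-93 + 1194) = 0 - 1*1101 = 0 - 1101 = -1101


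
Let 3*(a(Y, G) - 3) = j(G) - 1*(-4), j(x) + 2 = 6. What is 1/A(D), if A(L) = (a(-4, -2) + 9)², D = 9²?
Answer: 9/1936 ≈ 0.0046488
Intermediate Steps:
j(x) = 4 (j(x) = -2 + 6 = 4)
D = 81
a(Y, G) = 17/3 (a(Y, G) = 3 + (4 - 1*(-4))/3 = 3 + (4 + 4)/3 = 3 + (⅓)*8 = 3 + 8/3 = 17/3)
A(L) = 1936/9 (A(L) = (17/3 + 9)² = (44/3)² = 1936/9)
1/A(D) = 1/(1936/9) = 9/1936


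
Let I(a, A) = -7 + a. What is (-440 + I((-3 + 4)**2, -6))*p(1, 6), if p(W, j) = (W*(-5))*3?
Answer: 6690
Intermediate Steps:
p(W, j) = -15*W (p(W, j) = -5*W*3 = -15*W)
(-440 + I((-3 + 4)**2, -6))*p(1, 6) = (-440 + (-7 + (-3 + 4)**2))*(-15*1) = (-440 + (-7 + 1**2))*(-15) = (-440 + (-7 + 1))*(-15) = (-440 - 6)*(-15) = -446*(-15) = 6690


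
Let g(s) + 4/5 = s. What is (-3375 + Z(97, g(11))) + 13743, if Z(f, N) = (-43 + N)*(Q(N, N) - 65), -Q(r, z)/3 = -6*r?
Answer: 161948/25 ≈ 6477.9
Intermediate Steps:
g(s) = -4/5 + s
Q(r, z) = 18*r (Q(r, z) = -(-18)*r = 18*r)
Z(f, N) = (-65 + 18*N)*(-43 + N) (Z(f, N) = (-43 + N)*(18*N - 65) = (-43 + N)*(-65 + 18*N) = (-65 + 18*N)*(-43 + N))
(-3375 + Z(97, g(11))) + 13743 = (-3375 + (2795 - 839*(-4/5 + 11) + 18*(-4/5 + 11)**2)) + 13743 = (-3375 + (2795 - 839*51/5 + 18*(51/5)**2)) + 13743 = (-3375 + (2795 - 42789/5 + 18*(2601/25))) + 13743 = (-3375 + (2795 - 42789/5 + 46818/25)) + 13743 = (-3375 - 97252/25) + 13743 = -181627/25 + 13743 = 161948/25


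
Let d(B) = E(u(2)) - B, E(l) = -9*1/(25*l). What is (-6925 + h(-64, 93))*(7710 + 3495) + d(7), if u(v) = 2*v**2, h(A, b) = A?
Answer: -15662350409/200 ≈ -7.8312e+7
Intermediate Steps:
E(l) = -9/(25*l) (E(l) = -9*1/(25*l) = -9/(25*l))
d(B) = -9/200 - B (d(B) = -9/(25*(2*2**2)) - B = -9/(25*(2*4)) - B = -9/25/8 - B = -9/25*1/8 - B = -9/200 - B)
(-6925 + h(-64, 93))*(7710 + 3495) + d(7) = (-6925 - 64)*(7710 + 3495) + (-9/200 - 1*7) = -6989*11205 + (-9/200 - 7) = -78311745 - 1409/200 = -15662350409/200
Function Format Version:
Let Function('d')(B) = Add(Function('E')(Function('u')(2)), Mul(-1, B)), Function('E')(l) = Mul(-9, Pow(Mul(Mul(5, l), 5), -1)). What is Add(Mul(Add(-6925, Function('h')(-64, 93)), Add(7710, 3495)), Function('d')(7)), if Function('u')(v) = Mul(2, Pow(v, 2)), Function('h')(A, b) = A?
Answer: Rational(-15662350409, 200) ≈ -7.8312e+7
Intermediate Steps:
Function('E')(l) = Mul(Rational(-9, 25), Pow(l, -1)) (Function('E')(l) = Mul(-9, Pow(Mul(25, l), -1)) = Mul(-9, Mul(Rational(1, 25), Pow(l, -1))) = Mul(Rational(-9, 25), Pow(l, -1)))
Function('d')(B) = Add(Rational(-9, 200), Mul(-1, B)) (Function('d')(B) = Add(Mul(Rational(-9, 25), Pow(Mul(2, Pow(2, 2)), -1)), Mul(-1, B)) = Add(Mul(Rational(-9, 25), Pow(Mul(2, 4), -1)), Mul(-1, B)) = Add(Mul(Rational(-9, 25), Pow(8, -1)), Mul(-1, B)) = Add(Mul(Rational(-9, 25), Rational(1, 8)), Mul(-1, B)) = Add(Rational(-9, 200), Mul(-1, B)))
Add(Mul(Add(-6925, Function('h')(-64, 93)), Add(7710, 3495)), Function('d')(7)) = Add(Mul(Add(-6925, -64), Add(7710, 3495)), Add(Rational(-9, 200), Mul(-1, 7))) = Add(Mul(-6989, 11205), Add(Rational(-9, 200), -7)) = Add(-78311745, Rational(-1409, 200)) = Rational(-15662350409, 200)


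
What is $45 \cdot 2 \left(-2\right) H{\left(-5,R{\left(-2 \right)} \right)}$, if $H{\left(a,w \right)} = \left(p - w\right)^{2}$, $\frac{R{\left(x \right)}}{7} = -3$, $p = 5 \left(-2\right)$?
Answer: $-21780$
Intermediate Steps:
$p = -10$
$R{\left(x \right)} = -21$ ($R{\left(x \right)} = 7 \left(-3\right) = -21$)
$H{\left(a,w \right)} = \left(-10 - w\right)^{2}$
$45 \cdot 2 \left(-2\right) H{\left(-5,R{\left(-2 \right)} \right)} = 45 \cdot 2 \left(-2\right) \left(10 - 21\right)^{2} = 45 \left(- 4 \left(-11\right)^{2}\right) = 45 \left(\left(-4\right) 121\right) = 45 \left(-484\right) = -21780$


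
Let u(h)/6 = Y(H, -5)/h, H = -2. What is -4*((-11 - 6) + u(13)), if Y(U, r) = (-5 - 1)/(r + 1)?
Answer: 848/13 ≈ 65.231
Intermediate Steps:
Y(U, r) = -6/(1 + r)
u(h) = 9/h (u(h) = 6*((-6/(1 - 5))/h) = 6*((-6/(-4))/h) = 6*((-6*(-¼))/h) = 6*(3/(2*h)) = 9/h)
-4*((-11 - 6) + u(13)) = -4*((-11 - 6) + 9/13) = -4*(-17 + 9*(1/13)) = -4*(-17 + 9/13) = -4*(-212/13) = 848/13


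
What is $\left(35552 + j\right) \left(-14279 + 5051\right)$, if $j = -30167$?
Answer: $-49692780$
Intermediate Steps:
$\left(35552 + j\right) \left(-14279 + 5051\right) = \left(35552 - 30167\right) \left(-14279 + 5051\right) = 5385 \left(-9228\right) = -49692780$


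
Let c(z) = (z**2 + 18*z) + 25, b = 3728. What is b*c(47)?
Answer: 11482240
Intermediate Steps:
c(z) = 25 + z**2 + 18*z
b*c(47) = 3728*(25 + 47**2 + 18*47) = 3728*(25 + 2209 + 846) = 3728*3080 = 11482240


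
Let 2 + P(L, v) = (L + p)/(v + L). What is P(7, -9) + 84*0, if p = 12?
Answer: -23/2 ≈ -11.500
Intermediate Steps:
P(L, v) = -2 + (12 + L)/(L + v) (P(L, v) = -2 + (L + 12)/(v + L) = -2 + (12 + L)/(L + v))
P(7, -9) + 84*0 = (12 - 1*7 - 2*(-9))/(7 - 9) + 84*0 = (12 - 7 + 18)/(-2) + 0 = -½*23 + 0 = -23/2 + 0 = -23/2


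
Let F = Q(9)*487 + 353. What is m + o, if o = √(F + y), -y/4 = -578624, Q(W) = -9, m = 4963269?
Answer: 4963269 + √2310466 ≈ 4.9648e+6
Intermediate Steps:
y = 2314496 (y = -4*(-578624) = 2314496)
F = -4030 (F = -9*487 + 353 = -4383 + 353 = -4030)
o = √2310466 (o = √(-4030 + 2314496) = √2310466 ≈ 1520.0)
m + o = 4963269 + √2310466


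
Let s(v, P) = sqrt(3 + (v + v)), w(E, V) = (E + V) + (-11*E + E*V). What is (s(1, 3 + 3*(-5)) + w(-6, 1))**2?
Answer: (55 + sqrt(5))**2 ≈ 3276.0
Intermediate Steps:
w(E, V) = V - 10*E + E*V
s(v, P) = sqrt(3 + 2*v)
(s(1, 3 + 3*(-5)) + w(-6, 1))**2 = (sqrt(3 + 2*1) + (1 - 10*(-6) - 6*1))**2 = (sqrt(3 + 2) + (1 + 60 - 6))**2 = (sqrt(5) + 55)**2 = (55 + sqrt(5))**2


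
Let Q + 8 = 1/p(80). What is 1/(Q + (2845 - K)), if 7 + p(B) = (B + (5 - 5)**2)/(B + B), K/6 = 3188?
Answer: -13/211785 ≈ -6.1383e-5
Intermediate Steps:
K = 19128 (K = 6*3188 = 19128)
p(B) = -13/2 (p(B) = -7 + (B + (5 - 5)**2)/(B + B) = -7 + (B + 0**2)/((2*B)) = -7 + (B + 0)*(1/(2*B)) = -7 + B*(1/(2*B)) = -7 + 1/2 = -13/2)
Q = -106/13 (Q = -8 + 1/(-13/2) = -8 - 2/13 = -106/13 ≈ -8.1538)
1/(Q + (2845 - K)) = 1/(-106/13 + (2845 - 1*19128)) = 1/(-106/13 + (2845 - 19128)) = 1/(-106/13 - 16283) = 1/(-211785/13) = -13/211785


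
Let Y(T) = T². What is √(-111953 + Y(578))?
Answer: √222131 ≈ 471.31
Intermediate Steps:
√(-111953 + Y(578)) = √(-111953 + 578²) = √(-111953 + 334084) = √222131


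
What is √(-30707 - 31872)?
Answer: I*√62579 ≈ 250.16*I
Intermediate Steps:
√(-30707 - 31872) = √(-62579) = I*√62579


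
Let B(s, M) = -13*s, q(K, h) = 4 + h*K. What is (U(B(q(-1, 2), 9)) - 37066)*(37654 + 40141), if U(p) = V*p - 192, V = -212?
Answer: -2469680070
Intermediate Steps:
q(K, h) = 4 + K*h
U(p) = -192 - 212*p (U(p) = -212*p - 192 = -192 - 212*p)
(U(B(q(-1, 2), 9)) - 37066)*(37654 + 40141) = ((-192 - (-2756)*(4 - 1*2)) - 37066)*(37654 + 40141) = ((-192 - (-2756)*(4 - 2)) - 37066)*77795 = ((-192 - (-2756)*2) - 37066)*77795 = ((-192 - 212*(-26)) - 37066)*77795 = ((-192 + 5512) - 37066)*77795 = (5320 - 37066)*77795 = -31746*77795 = -2469680070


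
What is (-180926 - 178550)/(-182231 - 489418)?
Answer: 359476/671649 ≈ 0.53521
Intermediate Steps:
(-180926 - 178550)/(-182231 - 489418) = -359476/(-671649) = -359476*(-1/671649) = 359476/671649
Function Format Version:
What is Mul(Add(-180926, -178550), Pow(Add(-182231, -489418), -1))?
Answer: Rational(359476, 671649) ≈ 0.53521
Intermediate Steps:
Mul(Add(-180926, -178550), Pow(Add(-182231, -489418), -1)) = Mul(-359476, Pow(-671649, -1)) = Mul(-359476, Rational(-1, 671649)) = Rational(359476, 671649)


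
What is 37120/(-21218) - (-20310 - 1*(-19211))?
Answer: 11640731/10609 ≈ 1097.3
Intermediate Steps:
37120/(-21218) - (-20310 - 1*(-19211)) = 37120*(-1/21218) - (-20310 + 19211) = -18560/10609 - 1*(-1099) = -18560/10609 + 1099 = 11640731/10609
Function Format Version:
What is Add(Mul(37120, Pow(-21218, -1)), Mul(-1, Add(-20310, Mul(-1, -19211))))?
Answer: Rational(11640731, 10609) ≈ 1097.3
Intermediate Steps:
Add(Mul(37120, Pow(-21218, -1)), Mul(-1, Add(-20310, Mul(-1, -19211)))) = Add(Mul(37120, Rational(-1, 21218)), Mul(-1, Add(-20310, 19211))) = Add(Rational(-18560, 10609), Mul(-1, -1099)) = Add(Rational(-18560, 10609), 1099) = Rational(11640731, 10609)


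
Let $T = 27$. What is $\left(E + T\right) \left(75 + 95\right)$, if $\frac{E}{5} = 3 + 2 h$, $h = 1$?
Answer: $8840$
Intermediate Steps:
$E = 25$ ($E = 5 \left(3 + 2 \cdot 1\right) = 5 \left(3 + 2\right) = 5 \cdot 5 = 25$)
$\left(E + T\right) \left(75 + 95\right) = \left(25 + 27\right) \left(75 + 95\right) = 52 \cdot 170 = 8840$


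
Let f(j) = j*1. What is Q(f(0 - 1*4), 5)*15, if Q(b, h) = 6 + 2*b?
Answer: -30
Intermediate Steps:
f(j) = j
Q(f(0 - 1*4), 5)*15 = (6 + 2*(0 - 1*4))*15 = (6 + 2*(0 - 4))*15 = (6 + 2*(-4))*15 = (6 - 8)*15 = -2*15 = -30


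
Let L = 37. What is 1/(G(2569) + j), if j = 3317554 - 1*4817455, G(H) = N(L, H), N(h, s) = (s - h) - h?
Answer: -1/1497406 ≈ -6.6782e-7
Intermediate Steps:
N(h, s) = s - 2*h
G(H) = -74 + H (G(H) = H - 2*37 = H - 74 = -74 + H)
j = -1499901 (j = 3317554 - 4817455 = -1499901)
1/(G(2569) + j) = 1/((-74 + 2569) - 1499901) = 1/(2495 - 1499901) = 1/(-1497406) = -1/1497406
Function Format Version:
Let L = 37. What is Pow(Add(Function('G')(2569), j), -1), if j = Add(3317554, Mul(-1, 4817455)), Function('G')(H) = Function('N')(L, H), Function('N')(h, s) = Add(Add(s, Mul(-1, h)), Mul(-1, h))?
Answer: Rational(-1, 1497406) ≈ -6.6782e-7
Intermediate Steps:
Function('N')(h, s) = Add(s, Mul(-2, h))
Function('G')(H) = Add(-74, H) (Function('G')(H) = Add(H, Mul(-2, 37)) = Add(H, -74) = Add(-74, H))
j = -1499901 (j = Add(3317554, -4817455) = -1499901)
Pow(Add(Function('G')(2569), j), -1) = Pow(Add(Add(-74, 2569), -1499901), -1) = Pow(Add(2495, -1499901), -1) = Pow(-1497406, -1) = Rational(-1, 1497406)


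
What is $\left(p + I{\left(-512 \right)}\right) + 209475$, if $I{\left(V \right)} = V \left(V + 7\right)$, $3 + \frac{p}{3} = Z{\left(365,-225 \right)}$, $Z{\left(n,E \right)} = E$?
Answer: $467351$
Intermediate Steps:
$p = -684$ ($p = -9 + 3 \left(-225\right) = -9 - 675 = -684$)
$I{\left(V \right)} = V \left(7 + V\right)$
$\left(p + I{\left(-512 \right)}\right) + 209475 = \left(-684 - 512 \left(7 - 512\right)\right) + 209475 = \left(-684 - -258560\right) + 209475 = \left(-684 + 258560\right) + 209475 = 257876 + 209475 = 467351$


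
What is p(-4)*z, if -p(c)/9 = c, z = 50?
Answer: 1800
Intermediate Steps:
p(c) = -9*c
p(-4)*z = -9*(-4)*50 = 36*50 = 1800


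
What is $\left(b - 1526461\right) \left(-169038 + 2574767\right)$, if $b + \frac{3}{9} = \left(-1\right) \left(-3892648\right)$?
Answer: $\frac{17077211650240}{3} \approx 5.6924 \cdot 10^{12}$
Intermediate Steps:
$b = \frac{11677943}{3}$ ($b = - \frac{1}{3} - -3892648 = - \frac{1}{3} + 3892648 = \frac{11677943}{3} \approx 3.8926 \cdot 10^{6}$)
$\left(b - 1526461\right) \left(-169038 + 2574767\right) = \left(\frac{11677943}{3} - 1526461\right) \left(-169038 + 2574767\right) = \frac{7098560}{3} \cdot 2405729 = \frac{17077211650240}{3}$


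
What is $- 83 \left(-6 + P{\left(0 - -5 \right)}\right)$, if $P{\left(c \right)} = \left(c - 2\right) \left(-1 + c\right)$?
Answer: $-498$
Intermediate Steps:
$P{\left(c \right)} = \left(-1 + c\right) \left(-2 + c\right)$ ($P{\left(c \right)} = \left(-2 + c\right) \left(-1 + c\right) = \left(-1 + c\right) \left(-2 + c\right)$)
$- 83 \left(-6 + P{\left(0 - -5 \right)}\right) = - 83 \left(-6 + \left(2 + \left(0 - -5\right)^{2} - 3 \left(0 - -5\right)\right)\right) = - 83 \left(-6 + \left(2 + \left(0 + 5\right)^{2} - 3 \left(0 + 5\right)\right)\right) = - 83 \left(-6 + \left(2 + 5^{2} - 15\right)\right) = - 83 \left(-6 + \left(2 + 25 - 15\right)\right) = - 83 \left(-6 + 12\right) = \left(-83\right) 6 = -498$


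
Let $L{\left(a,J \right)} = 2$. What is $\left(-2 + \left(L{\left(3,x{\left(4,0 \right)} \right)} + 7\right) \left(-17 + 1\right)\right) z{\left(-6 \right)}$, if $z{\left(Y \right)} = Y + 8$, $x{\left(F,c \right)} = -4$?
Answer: $-292$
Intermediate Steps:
$z{\left(Y \right)} = 8 + Y$
$\left(-2 + \left(L{\left(3,x{\left(4,0 \right)} \right)} + 7\right) \left(-17 + 1\right)\right) z{\left(-6 \right)} = \left(-2 + \left(2 + 7\right) \left(-17 + 1\right)\right) \left(8 - 6\right) = \left(-2 + 9 \left(-16\right)\right) 2 = \left(-2 - 144\right) 2 = \left(-146\right) 2 = -292$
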